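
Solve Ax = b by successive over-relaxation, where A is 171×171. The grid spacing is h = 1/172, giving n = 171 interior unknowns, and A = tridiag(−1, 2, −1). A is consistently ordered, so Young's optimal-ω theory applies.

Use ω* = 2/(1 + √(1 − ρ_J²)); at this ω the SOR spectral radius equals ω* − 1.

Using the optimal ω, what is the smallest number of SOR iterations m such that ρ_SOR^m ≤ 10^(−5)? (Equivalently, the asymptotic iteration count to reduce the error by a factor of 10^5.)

m = 316

ρ_J = max_k |cos(kπ/172)| = cos(π/172) = 0.9998332
1 − cos²(π/172) = sin²(π/172) ⇒ √(1−ρ_J²) = sin(π/172) = 0.0182641.
ω* = 2 / (1 + 0.0182641) = 2 / 1.0182641 ≈ 1.9641270.
Hence ρ(B_{ω*}) = 1.9641270 − 1 = 0.9641270.
Need (0.9641270)^m ≤ 10^(−5): m ≥ 5·ln10/|ln 0.9641270| = 11.5129/0.0365323 = 315.143 ⇒ m = 316.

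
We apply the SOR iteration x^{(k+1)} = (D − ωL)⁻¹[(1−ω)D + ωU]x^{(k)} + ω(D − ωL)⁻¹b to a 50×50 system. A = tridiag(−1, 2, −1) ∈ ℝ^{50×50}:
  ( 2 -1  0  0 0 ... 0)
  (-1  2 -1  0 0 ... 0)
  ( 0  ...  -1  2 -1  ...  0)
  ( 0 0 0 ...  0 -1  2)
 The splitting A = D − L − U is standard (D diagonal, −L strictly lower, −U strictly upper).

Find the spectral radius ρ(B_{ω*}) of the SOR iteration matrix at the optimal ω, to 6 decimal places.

ρ_SOR = 0.884018

n=50: λ(B_J) = 1 − λ(A)/2 = cos(kπ/51); k=1 gives ρ_J = 0.998103.
1 − cos²(π/51) = sin²(π/51) ⇒ √(1−ρ_J²) = sin(π/51) = 0.0615609.
So ω* = 2/1.0615609 = 1.884018 (Young).
ρ(B_{ω*}) = ω*−1 = 0.884018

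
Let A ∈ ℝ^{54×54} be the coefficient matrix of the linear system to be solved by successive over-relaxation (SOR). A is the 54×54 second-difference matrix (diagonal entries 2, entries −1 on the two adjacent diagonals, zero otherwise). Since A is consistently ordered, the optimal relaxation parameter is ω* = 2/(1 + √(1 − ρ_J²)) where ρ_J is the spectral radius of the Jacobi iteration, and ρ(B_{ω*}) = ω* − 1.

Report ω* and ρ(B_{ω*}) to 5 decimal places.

ω* = 1.89199, ρ_SOR = 0.89199

B_J for the 54×54 system has eigenvalues cos(kπ/55); ρ_J = cos(π/55) = 0.99837.
√(1 − cos²(π/55)) = sin(π/55) ≈ 0.057089.
[ω*] 2 ÷ (1 + 0.057089) = 2 ÷ 1.057089 = 1.89199.
ρ_SOR = ω* − 1 = 1.89199 − 1 = 0.89199.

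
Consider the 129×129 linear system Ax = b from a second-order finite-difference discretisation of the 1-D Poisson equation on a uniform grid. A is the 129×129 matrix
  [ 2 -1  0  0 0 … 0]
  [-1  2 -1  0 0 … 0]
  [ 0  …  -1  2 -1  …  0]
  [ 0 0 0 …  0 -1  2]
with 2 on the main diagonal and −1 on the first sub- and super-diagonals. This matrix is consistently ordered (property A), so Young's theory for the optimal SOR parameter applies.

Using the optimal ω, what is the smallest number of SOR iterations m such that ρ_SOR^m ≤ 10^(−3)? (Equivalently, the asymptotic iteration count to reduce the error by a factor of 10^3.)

m = 143

[ρ_J] n=129: ρ(B_J) = cos(π/(n+1)) = cos(π/130) = 0.9997080.
√(1 − cos²(π/130)) = sin(π/130) ≈ 0.0241637.
ω* = 2/(1 + 0.0241637) = 2/1.0241637 = 1.9528128.
ρ_SOR = ω* − 1 = 1.9528128 − 1 = 0.9528128.
m ≥ 3·ln10 / (−ln 0.9528128) = 142.909; smallest integer m = 143.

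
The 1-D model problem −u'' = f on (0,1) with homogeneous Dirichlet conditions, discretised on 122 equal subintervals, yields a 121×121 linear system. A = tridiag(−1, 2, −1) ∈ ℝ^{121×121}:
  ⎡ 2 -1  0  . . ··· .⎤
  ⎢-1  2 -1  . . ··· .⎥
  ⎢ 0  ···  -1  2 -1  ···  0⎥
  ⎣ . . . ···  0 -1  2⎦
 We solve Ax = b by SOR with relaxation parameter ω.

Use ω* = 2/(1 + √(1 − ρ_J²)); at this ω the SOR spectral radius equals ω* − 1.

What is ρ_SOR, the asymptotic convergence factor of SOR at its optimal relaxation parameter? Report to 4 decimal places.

ρ_J = max_k |cos(kπ/122)| = cos(π/122) = 0.9997
√(1−ρ_J²) simplifies to sin(π/122) = 0.02575.
[ω*] 2 ÷ (1 + 0.02575) = 2 ÷ 1.02575 = 1.9498.
Hence ρ(B_{ω*}) = 1.9498 − 1 = 0.9498.

ρ_SOR = 0.9498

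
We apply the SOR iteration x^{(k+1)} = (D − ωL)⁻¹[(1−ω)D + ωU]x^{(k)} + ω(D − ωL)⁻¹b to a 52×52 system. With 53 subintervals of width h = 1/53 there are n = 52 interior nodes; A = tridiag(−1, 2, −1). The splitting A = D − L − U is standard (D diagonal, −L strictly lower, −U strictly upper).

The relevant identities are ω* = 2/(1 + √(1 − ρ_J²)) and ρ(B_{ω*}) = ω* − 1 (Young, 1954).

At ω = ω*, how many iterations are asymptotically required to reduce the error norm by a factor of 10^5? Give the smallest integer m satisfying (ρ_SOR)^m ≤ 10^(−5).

[ρ_J] n=52: ρ(B_J) = cos(π/(n+1)) = cos(π/53) = 0.9982437.
√(1 − cos²(π/53)) = sin(π/53) ≈ 0.0592406.
So ω* = 2/1.0592406 = 1.8881451 (Young).
ρ_SOR = ω* − 1 = 1.8881451 − 1 = 0.8881451.
(0.8881451)^m ≤ 10^{−5}  ⇒  m·ln(0.8881451) ≤ −5·ln10  ⇒  m ≥ 97.057  ⇒  m = 98

m = 98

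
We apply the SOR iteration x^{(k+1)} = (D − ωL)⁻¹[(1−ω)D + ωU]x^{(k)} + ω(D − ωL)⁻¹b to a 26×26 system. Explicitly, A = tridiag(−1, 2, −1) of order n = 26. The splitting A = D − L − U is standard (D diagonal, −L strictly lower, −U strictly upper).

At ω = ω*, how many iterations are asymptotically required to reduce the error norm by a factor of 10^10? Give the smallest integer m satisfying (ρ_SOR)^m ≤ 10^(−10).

m = 99

B_J for the 26×26 system has eigenvalues cos(kπ/27); ρ_J = cos(π/27) = 0.9932384.
√(1−ρ_J²) = |sin(π/27)| = 0.1160929
Young: ω* = 2/(1+√(1−ρ_J²)) = 2/(1+0.1160929) = 2/1.1160929 = 1.7919655.
and ρ(B_{ω*}) = 1.7919655 − 1 = 0.7919655.
ρ_SOR^m ≤ 10^(−10) ⇔ m ≥ 10·ln10/(−ln 0.7919655) = 23.0259/0.233237 = 98.723; m = ⌈98.723⌉ = 99.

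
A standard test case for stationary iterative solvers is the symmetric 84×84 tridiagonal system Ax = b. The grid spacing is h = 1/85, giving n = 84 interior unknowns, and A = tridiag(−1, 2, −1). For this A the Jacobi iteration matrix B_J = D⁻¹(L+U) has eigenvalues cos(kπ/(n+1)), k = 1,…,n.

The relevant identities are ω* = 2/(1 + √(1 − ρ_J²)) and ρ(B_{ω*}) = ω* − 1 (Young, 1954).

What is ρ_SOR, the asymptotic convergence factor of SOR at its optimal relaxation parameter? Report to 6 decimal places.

ρ_SOR = 0.928731

spectrum of D⁻¹(L+U) = {cos(kπ/85) : 1≤k≤84}; ρ_J = cos(π/85) = 0.999317.
√(1−ρ_J²) = |sin(π/85)| = 0.0369515
ω* = 2/(1 + 0.0369515) = 2/1.0369515 = 1.928731.
ρ_SOR = ω* − 1 = 1.928731 − 1 = 0.928731.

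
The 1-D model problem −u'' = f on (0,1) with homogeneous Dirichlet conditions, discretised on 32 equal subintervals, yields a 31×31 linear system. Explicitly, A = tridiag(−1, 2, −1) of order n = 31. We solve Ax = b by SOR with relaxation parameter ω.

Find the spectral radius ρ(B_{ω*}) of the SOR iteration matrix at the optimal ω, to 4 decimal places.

[ρ_J] n=31: ρ(B_J) = cos(π/(n+1)) = cos(π/32) = 0.9952.
1 − cos²(π/32) = sin²(π/32) ⇒ √(1−ρ_J²) = sin(π/32) = 0.09802.
ω* = 2/(1+0.09802) = 1.8215
At ω = 1.8215 every |λ(B_ω)| = ω−1, so ρ_SOR = 0.8215.

ρ_SOR = 0.8215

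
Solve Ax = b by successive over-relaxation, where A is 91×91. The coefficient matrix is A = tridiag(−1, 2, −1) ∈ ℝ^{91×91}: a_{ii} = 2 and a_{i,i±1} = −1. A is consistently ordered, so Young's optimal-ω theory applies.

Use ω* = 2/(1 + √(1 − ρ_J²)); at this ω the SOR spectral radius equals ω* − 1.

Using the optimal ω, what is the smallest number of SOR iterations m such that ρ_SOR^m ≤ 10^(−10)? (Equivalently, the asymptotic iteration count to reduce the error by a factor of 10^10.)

m = 338

[ρ_J] n=91: ρ(B_J) = cos(π/(n+1)) = cos(π/92) = 0.9994170.
√(1−ρ_J²) = |sin(π/92)| = 0.0341411
ω* = 2/(1+0.0341411) = 1.9339721
[ρ_SOR] ω* − 1 = 0.9339721.
m ≥ 10·ln10 / (−ln 0.9339721) = 337.086; smallest integer m = 338.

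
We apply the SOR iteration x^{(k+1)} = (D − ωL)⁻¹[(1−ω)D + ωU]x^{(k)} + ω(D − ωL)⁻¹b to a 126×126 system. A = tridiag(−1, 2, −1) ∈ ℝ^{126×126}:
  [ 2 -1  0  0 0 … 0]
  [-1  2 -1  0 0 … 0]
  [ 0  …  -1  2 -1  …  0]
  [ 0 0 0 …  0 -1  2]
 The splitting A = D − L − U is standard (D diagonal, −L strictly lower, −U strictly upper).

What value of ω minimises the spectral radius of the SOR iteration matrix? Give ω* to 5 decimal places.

½·tridiag(1,0,1) at n=126: λ_k = cos(kπ/127); max |λ| at k=1 ⇒ ρ_J = cos(π/127) ≈ 0.99969.
√(1−ρ_J²) simplifies to sin(π/127) = 0.024734.
ω* = 2/(1+0.024734) = 1.95173
[ρ_SOR] ω* − 1 = 0.95173.

ω* = 1.95173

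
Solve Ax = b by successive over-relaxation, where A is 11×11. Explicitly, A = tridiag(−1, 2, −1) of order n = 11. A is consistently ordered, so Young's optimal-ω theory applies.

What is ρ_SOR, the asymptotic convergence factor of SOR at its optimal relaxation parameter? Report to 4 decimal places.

n=11: λ(B_J) = 1 − λ(A)/2 = cos(kπ/12); k=1 gives ρ_J = 0.9659.
√(1−ρ_J²) simplifies to sin(π/12) = 0.25882.
So ω* = 2/1.25882 = 1.5888 (Young).
At ω = 1.5888 every |λ(B_ω)| = ω−1, so ρ_SOR = 0.5888.

ρ_SOR = 0.5888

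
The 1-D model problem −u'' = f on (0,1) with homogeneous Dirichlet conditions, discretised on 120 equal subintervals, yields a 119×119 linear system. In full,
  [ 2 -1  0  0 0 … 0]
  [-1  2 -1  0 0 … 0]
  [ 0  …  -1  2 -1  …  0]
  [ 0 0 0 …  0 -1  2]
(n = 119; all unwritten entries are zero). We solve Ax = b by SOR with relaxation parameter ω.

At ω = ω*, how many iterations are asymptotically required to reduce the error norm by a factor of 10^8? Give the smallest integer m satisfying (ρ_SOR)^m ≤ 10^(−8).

B_J for the 119×119 system has eigenvalues cos(kπ/120); ρ_J = cos(π/120) = 0.9996573.
1 − cos²(π/120) = sin²(π/120) ⇒ √(1−ρ_J²) = sin(π/120) = 0.0261769.
[ω*] 2 ÷ (1 + 0.0261769) = 2 ÷ 1.0261769 = 1.9489817.
and ρ(B_{ω*}) = 1.9489817 − 1 = 0.9489817.
ρ_SOR^m ≤ 10^(−8) ⇔ m ≥ 8·ln10/(−ln 0.9489817) = 18.4207/0.0523658 = 351.770; m = ⌈351.770⌉ = 352.

m = 352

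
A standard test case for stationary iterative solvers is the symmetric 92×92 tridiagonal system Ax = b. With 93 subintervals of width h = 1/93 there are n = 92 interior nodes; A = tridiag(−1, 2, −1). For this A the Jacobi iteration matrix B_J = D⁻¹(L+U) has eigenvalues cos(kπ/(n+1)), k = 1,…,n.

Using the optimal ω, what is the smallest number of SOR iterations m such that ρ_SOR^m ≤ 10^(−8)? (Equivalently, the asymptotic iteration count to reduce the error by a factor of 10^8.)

ρ_J = max_k |cos(kπ/93)| = cos(π/93) = 0.9994295
√(1−ρ_J²) simplifies to sin(π/93) = 0.0337741.
So ω* = 2/1.0337741 = 1.9346586 (Young).
At ω = 1.9346586 every |λ(B_ω)| = ω−1, so ρ_SOR = 0.9346586.
ρ_SOR^m ≤ 10^(−8) ⇔ m ≥ 8·ln10/(−ln 0.9346586) = 18.4207/0.067574 = 272.600; m = ⌈272.600⌉ = 273.

m = 273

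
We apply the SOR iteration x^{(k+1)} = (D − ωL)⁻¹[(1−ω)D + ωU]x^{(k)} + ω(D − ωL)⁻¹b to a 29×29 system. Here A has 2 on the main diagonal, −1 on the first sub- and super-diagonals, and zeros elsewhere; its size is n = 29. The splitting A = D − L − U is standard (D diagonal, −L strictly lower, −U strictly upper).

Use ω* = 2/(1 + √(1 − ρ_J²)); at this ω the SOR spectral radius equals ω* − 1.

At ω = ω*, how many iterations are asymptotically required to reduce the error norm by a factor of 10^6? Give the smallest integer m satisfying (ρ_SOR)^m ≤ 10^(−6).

spectrum of D⁻¹(L+U) = {cos(kπ/30) : 1≤k≤29}; ρ_J = cos(π/30) = 0.9945219.
√(1 − cos²(π/30)) = sin(π/30) ≈ 0.1045285.
Then 2/(1+√(1−ρ_J²)) = 2/(1+0.1045285); ω* = 2/1.1045285 = 1.8107274.
ρ_SOR = ω* − 1 ≈ 0.8107274.
For 6 digits: m = 6·ln10 / (−ln 0.8107274) = 13.8155/0.209823 = 65.844; round up → m = 66.

m = 66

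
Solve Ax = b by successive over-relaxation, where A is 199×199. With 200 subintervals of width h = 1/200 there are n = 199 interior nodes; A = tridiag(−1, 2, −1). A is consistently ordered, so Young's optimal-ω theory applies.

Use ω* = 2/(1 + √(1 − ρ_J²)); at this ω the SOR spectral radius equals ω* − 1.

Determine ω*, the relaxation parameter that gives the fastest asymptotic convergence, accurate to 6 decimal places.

[ρ_J] n=199: ρ(B_J) = cos(π/(n+1)) = cos(π/200) = 0.999877.
√(1−ρ_J²) = |sin(π/200)| = 0.0157073
[ω*] 2 ÷ (1 + 0.0157073) = 2 ÷ 1.0157073 = 1.969071.
ρ(B_{ω*}) = ω*−1 = 0.969071

ω* = 1.969071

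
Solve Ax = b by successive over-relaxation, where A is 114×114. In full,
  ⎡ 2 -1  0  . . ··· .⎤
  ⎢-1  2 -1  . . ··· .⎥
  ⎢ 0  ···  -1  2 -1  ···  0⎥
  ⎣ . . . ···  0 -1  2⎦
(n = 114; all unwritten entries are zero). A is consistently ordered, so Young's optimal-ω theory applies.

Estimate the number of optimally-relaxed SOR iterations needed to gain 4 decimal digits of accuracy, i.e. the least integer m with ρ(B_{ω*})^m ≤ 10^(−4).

With n=114, ρ(Jacobi) = cos(π/115) = 0.9996269.
√(1−ρ_J²) = |sin(π/115)| = 0.0273148
ω* = 2 / (1 + 0.0273148) = 2 / 1.0273148 ≈ 1.9468229.
ρ_SOR = ω* − 1 = 1.9468229 − 1 = 0.9468229.
For 4 digits: m = 4·ln10 / (−ln 0.9468229) = 9.21034/0.0546432 = 168.554; round up → m = 169.

m = 169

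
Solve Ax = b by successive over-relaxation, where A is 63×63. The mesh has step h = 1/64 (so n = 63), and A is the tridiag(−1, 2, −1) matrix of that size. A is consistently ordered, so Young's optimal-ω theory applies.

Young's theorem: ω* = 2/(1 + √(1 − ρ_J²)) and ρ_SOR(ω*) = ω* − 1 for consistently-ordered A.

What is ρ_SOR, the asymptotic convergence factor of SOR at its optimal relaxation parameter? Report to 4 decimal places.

ρ_SOR = 0.9065

n=63: λ(B_J) = 1 − λ(A)/2 = cos(kπ/64); k=1 gives ρ_J = 0.9988.
√(1 − cos²(π/64)) = sin(π/64) ≈ 0.04907.
ω* = 2/(1 + 0.04907) = 2/1.04907 = 1.9065.
ρ_SOR = ω* − 1 = 1.9065 − 1 = 0.9065.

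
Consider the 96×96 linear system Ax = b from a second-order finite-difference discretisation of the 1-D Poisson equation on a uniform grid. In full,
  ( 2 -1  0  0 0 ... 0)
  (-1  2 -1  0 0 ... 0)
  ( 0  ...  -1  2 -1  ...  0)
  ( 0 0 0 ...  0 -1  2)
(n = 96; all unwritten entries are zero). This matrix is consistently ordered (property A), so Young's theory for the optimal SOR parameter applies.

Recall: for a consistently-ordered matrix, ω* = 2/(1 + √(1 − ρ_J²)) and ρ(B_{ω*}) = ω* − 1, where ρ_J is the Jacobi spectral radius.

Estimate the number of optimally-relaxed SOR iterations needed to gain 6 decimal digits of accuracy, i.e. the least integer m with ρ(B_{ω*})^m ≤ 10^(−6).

½·tridiag(1,0,1) at n=96: λ_k = cos(kπ/97); max |λ| at k=1 ⇒ ρ_J = cos(π/97) ≈ 0.9994756.
1 − cos²(π/97) = sin²(π/97) ⇒ √(1−ρ_J²) = sin(π/97) = 0.0323819.
[ω*] 2 ÷ (1 + 0.0323819) = 2 ÷ 1.0323819 = 1.9372676.
Hence ρ(B_{ω*}) = 1.9372676 − 1 = 0.9372676.
For 6 digits: m = 6·ln10 / (−ln 0.9372676) = 13.8155/0.0647864 = 213.247; round up → m = 214.

m = 214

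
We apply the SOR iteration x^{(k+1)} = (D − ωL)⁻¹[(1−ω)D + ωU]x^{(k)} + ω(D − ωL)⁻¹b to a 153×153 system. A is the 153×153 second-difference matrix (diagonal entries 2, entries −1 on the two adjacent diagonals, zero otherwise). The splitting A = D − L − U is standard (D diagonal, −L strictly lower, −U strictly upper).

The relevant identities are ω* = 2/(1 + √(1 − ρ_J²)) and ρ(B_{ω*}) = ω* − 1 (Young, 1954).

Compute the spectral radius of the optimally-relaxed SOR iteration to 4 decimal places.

ρ_J = max_k |cos(kπ/154)| = cos(π/154) = 0.9998
root = sin(π/154) = 0.02040  (since 1−cos² = sin²).
[ω*] 2 ÷ (1 + 0.02040) = 2 ÷ 1.02040 = 1.9600.
ρ(B_{ω*}) = ω*−1 = 0.9600

ρ_SOR = 0.9600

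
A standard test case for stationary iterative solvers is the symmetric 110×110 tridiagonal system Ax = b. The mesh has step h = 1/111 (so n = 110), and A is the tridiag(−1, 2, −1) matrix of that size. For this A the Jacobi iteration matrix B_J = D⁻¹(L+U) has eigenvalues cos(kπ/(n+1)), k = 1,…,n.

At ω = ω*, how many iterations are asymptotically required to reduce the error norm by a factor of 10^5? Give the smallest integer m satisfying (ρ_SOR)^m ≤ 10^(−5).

n=110: λ(B_J) = 1 − λ(A)/2 = cos(kπ/111); k=1 gives ρ_J = 0.9995995.
1 − cos²(π/111) = sin²(π/111) ⇒ √(1−ρ_J²) = sin(π/111) = 0.0282989.
Young: ω* = 2/(1+√(1−ρ_J²)) = 2/(1+0.0282989) = 2/1.0282989 = 1.9449598.
Hence ρ(B_{ω*}) = 1.9449598 − 1 = 0.9449598.
For 5 digits: m = 5·ln10 / (−ln 0.9449598) = 11.5129/0.0566129 = 203.362; round up → m = 204.

m = 204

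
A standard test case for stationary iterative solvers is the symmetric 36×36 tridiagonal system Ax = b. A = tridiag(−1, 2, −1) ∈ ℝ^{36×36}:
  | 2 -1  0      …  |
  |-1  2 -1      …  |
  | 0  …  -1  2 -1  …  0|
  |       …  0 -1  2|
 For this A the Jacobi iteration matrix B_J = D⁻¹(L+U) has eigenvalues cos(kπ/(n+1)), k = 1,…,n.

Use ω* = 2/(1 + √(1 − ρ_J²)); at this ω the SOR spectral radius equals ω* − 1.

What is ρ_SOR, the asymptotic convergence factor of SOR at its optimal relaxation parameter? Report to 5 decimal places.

[ρ_J] n=36: ρ(B_J) = cos(π/(n+1)) = cos(π/37) = 0.99640.
√(1 − cos²(π/37)) = sin(π/37) ≈ 0.084806.
Then 2/(1+√(1−ρ_J²)) = 2/(1+0.084806); ω* = 2/1.084806 = 1.84365.
[ρ_SOR] ω* − 1 = 0.84365.

ρ_SOR = 0.84365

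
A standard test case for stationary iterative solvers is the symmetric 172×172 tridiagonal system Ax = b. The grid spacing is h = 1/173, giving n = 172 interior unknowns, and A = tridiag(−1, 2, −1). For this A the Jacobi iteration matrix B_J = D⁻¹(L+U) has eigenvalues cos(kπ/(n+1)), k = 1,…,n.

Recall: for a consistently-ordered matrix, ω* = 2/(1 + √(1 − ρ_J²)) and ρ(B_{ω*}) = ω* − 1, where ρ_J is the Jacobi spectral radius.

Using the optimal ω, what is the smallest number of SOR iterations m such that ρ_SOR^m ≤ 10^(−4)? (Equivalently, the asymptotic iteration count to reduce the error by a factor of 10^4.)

n=172: λ(B_J) = 1 − λ(A)/2 = cos(kπ/173); k=1 gives ρ_J = 0.9998351.
√(1−ρ_J²) = |sin(π/173)| = 0.0181585
ω* = 2/(1 + 0.0181585) = 2/1.0181585 = 1.9643307.
and ρ(B_{ω*}) = 1.9643307 − 1 = 0.9643307.
(0.9643307)^m ≤ 10^{−4}  ⇒  m·ln(0.9643307) ≤ −4·ln10  ⇒  m ≥ 253.582  ⇒  m = 254

m = 254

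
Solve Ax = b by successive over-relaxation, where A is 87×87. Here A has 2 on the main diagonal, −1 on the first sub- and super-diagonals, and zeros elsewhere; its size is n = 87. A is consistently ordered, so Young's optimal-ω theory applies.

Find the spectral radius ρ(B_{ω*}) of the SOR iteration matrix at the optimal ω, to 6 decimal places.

[ρ_J] n=87: ρ(B_J) = cos(π/(n+1)) = cos(π/88) = 0.999363.
root = sin(π/88) = 0.0356923  (since 1−cos² = sin²).
ω* = 2/(1+0.0356923) = 1.931075
ρ_SOR = ω* − 1 ≈ 0.931075.

ρ_SOR = 0.931075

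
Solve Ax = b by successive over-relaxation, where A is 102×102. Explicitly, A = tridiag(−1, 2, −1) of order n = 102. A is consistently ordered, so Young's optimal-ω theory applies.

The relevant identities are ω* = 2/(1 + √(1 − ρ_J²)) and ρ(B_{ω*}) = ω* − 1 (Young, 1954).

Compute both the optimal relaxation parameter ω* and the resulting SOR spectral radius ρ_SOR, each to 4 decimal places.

½·tridiag(1,0,1) at n=102: λ_k = cos(kπ/103); max |λ| at k=1 ⇒ ρ_J = cos(π/103) ≈ 0.9995.
root = sin(π/103) = 0.03050  (since 1−cos² = sin²).
ω* = 2 / (1 + 0.03050) = 2 / 1.03050 ≈ 1.9408.
and ρ(B_{ω*}) = 1.9408 − 1 = 0.9408.

ω* = 1.9408, ρ_SOR = 0.9408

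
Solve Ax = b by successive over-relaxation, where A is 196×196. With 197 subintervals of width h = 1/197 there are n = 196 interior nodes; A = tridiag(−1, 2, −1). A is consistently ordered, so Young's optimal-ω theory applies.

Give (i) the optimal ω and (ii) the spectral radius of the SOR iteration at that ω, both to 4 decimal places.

spectrum of D⁻¹(L+U) = {cos(kπ/197) : 1≤k≤196}; ρ_J = cos(π/197) = 0.9999.
root = sin(π/197) = 0.01595  (since 1−cos² = sin²).
Then 2/(1+√(1−ρ_J²)) = 2/(1+0.01595); ω* = 2/1.01595 = 1.9686.
and ρ(B_{ω*}) = 1.9686 − 1 = 0.9686.

ω* = 1.9686, ρ_SOR = 0.9686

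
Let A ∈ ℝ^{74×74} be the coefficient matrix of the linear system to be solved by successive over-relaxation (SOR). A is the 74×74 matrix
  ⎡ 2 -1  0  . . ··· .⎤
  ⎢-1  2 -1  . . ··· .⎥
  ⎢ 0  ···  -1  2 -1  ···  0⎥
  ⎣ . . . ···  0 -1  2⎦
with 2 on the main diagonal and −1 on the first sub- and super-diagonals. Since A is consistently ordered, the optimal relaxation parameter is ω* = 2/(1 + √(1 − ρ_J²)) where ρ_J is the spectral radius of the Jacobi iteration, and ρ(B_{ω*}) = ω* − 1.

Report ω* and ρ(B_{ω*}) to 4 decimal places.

ω* = 1.9196, ρ_SOR = 0.9196

With n=74, ρ(Jacobi) = cos(π/75) = 0.9991.
1 − cos²(π/75) = sin²(π/75) ⇒ √(1−ρ_J²) = sin(π/75) = 0.04188.
ω* = 2 / (1 + 0.04188) = 2 / 1.04188 ≈ 1.9196.
ρ_SOR = ω* − 1 ≈ 0.9196.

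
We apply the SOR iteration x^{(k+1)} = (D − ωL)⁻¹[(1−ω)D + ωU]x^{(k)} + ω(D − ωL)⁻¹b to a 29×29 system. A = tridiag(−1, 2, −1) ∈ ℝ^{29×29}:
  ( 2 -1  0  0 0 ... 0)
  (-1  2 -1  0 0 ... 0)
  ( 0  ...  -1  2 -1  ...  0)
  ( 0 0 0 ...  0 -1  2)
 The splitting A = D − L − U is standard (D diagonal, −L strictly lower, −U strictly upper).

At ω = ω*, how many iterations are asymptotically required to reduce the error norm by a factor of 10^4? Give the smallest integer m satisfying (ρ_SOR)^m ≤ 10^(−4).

n=29: λ(B_J) = 1 − λ(A)/2 = cos(kπ/30); k=1 gives ρ_J = 0.9945219.
1 − cos²(π/30) = sin²(π/30) ⇒ √(1−ρ_J²) = sin(π/30) = 0.1045285.
Young: ω* = 2/(1+√(1−ρ_J²)) = 2/(1+0.1045285) = 2/1.1045285 = 1.8107274.
At ω = 1.8107274 every |λ(B_ω)| = ω−1, so ρ_SOR = 0.8107274.
ρ_SOR^m ≤ 10^(−4) ⇔ m ≥ 4·ln10/(−ln 0.8107274) = 9.21034/0.209823 = 43.896; m = ⌈43.896⌉ = 44.

m = 44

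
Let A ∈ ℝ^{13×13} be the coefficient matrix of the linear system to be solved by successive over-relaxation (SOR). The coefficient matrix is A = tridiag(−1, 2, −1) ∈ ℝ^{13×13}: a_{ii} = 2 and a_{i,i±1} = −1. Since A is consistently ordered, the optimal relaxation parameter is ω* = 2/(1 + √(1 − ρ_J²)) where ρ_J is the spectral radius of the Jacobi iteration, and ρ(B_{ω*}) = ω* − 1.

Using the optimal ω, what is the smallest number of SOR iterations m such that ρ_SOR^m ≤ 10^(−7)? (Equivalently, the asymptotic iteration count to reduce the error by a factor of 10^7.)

With n=13, ρ(Jacobi) = cos(π/14) = 0.9749279.
root = sin(π/14) = 0.2225209  (since 1−cos² = sin²).
ω* = 2 / (1 + 0.2225209) = 2 / 1.2225209 ≈ 1.6359639.
ρ_SOR = ω* − 1 ≈ 0.6359639.
Need (0.6359639)^m ≤ 10^(−7): m ≥ 7·ln10/|ln 0.6359639| = 16.1181/0.452613 = 35.611 ⇒ m = 36.

m = 36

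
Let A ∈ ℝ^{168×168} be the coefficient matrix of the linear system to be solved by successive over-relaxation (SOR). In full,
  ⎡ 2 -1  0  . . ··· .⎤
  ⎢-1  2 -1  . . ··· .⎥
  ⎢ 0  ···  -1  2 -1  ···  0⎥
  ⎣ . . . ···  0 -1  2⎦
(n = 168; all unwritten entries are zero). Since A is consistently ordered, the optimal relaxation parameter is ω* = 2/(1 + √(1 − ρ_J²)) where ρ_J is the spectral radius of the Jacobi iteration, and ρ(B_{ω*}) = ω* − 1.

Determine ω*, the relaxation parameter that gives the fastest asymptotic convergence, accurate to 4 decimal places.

ω* = 1.9635

n=168: λ(B_J) = 1 − λ(A)/2 = cos(kπ/169); k=1 gives ρ_J = 0.9998.
1 − cos²(π/169) = sin²(π/169) ⇒ √(1−ρ_J²) = sin(π/169) = 0.01859.
[ω*] 2 ÷ (1 + 0.01859) = 2 ÷ 1.01859 = 1.9635.
Hence ρ(B_{ω*}) = 1.9635 − 1 = 0.9635.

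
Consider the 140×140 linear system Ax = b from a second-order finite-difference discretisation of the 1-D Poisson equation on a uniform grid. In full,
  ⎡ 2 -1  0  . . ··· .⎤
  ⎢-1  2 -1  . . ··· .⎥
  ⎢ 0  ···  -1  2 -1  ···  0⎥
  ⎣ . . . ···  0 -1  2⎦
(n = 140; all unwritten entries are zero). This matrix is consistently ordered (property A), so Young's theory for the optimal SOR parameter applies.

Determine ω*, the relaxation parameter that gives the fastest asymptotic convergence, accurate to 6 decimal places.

ω* = 1.956413

With n=140, ρ(Jacobi) = cos(π/141) = 0.999752.
√(1−ρ_J²) simplifies to sin(π/141) = 0.0222790.
[ω*] 2 ÷ (1 + 0.0222790) = 2 ÷ 1.0222790 = 1.956413.
ρ(B_{ω*}) = ω*−1 = 0.956413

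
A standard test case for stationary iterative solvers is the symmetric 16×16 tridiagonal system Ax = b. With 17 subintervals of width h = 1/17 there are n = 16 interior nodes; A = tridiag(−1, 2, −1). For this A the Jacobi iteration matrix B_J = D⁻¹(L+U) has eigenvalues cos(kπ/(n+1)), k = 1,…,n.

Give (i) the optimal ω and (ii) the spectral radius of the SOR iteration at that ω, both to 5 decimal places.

ω* = 1.68955, ρ_SOR = 0.68955

[ρ_J] n=16: ρ(B_J) = cos(π/(n+1)) = cos(π/17) = 0.98297.
√(1 − cos²(π/17)) = sin(π/17) ≈ 0.183750.
Then 2/(1+√(1−ρ_J²)) = 2/(1+0.183750); ω* = 2/1.183750 = 1.68955.
and ρ(B_{ω*}) = 1.68955 − 1 = 0.68955.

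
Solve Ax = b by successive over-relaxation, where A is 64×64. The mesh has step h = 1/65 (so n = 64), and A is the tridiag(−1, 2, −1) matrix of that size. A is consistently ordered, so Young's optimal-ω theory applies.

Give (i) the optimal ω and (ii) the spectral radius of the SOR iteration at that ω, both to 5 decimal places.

½·tridiag(1,0,1) at n=64: λ_k = cos(kπ/65); max |λ| at k=1 ⇒ ρ_J = cos(π/65) ≈ 0.99883.
root = sin(π/65) = 0.048313  (since 1−cos² = sin²).
Young: ω* = 2/(1+√(1−ρ_J²)) = 2/(1+0.048313) = 2/1.048313 = 1.90783.
[ρ_SOR] ω* − 1 = 0.90783.

ω* = 1.90783, ρ_SOR = 0.90783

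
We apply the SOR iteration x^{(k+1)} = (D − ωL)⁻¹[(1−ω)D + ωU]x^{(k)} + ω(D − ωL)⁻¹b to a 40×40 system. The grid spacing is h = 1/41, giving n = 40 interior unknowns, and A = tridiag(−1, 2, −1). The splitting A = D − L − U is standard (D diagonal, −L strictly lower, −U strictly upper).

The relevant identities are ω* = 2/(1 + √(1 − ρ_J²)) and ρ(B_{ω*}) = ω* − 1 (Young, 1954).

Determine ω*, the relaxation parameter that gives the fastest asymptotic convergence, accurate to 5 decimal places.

B_J for the 40×40 system has eigenvalues cos(kπ/41); ρ_J = cos(π/41) = 0.99707.
1 − cos²(π/41) = sin²(π/41) ⇒ √(1−ρ_J²) = sin(π/41) = 0.076549.
So ω* = 2/1.076549 = 1.85779 (Young).
At ω = 1.85779 every |λ(B_ω)| = ω−1, so ρ_SOR = 0.85779.

ω* = 1.85779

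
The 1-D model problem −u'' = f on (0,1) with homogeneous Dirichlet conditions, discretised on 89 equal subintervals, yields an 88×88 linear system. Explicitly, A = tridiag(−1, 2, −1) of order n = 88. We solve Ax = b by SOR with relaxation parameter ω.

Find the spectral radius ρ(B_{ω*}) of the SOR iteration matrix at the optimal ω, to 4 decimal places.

[ρ_J] n=88: ρ(B_J) = cos(π/(n+1)) = cos(π/89) = 0.9994.
√(1 − cos²(π/89)) = sin(π/89) ≈ 0.03529.
[ω*] 2 ÷ (1 + 0.03529) = 2 ÷ 1.03529 = 1.9318.
and ρ(B_{ω*}) = 1.9318 − 1 = 0.9318.

ρ_SOR = 0.9318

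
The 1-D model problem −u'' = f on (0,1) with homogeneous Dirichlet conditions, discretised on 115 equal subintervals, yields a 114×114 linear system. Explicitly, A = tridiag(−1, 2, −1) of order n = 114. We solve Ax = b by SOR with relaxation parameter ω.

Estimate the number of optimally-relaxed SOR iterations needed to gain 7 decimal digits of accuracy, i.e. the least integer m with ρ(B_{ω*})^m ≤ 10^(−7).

spectrum of D⁻¹(L+U) = {cos(kπ/115) : 1≤k≤114}; ρ_J = cos(π/115) = 0.9996269.
root = sin(π/115) = 0.0273148  (since 1−cos² = sin²).
ω* = 2/(1+0.0273148) = 1.9468229
At ω = 1.9468229 every |λ(B_ω)| = ω−1, so ρ_SOR = 0.9468229.
Need (0.9468229)^m ≤ 10^(−7): m ≥ 7·ln10/|ln 0.9468229| = 16.1181/0.0546432 = 294.970 ⇒ m = 295.

m = 295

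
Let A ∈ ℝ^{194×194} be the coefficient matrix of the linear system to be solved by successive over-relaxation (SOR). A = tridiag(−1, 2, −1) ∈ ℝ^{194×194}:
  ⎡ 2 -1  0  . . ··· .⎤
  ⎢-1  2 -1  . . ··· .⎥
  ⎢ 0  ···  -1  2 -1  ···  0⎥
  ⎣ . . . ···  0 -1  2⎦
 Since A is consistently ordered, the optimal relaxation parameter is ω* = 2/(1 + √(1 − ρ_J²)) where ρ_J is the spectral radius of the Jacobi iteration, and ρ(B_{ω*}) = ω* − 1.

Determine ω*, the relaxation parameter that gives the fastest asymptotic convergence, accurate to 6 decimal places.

ω* = 1.968291

With n=194, ρ(Jacobi) = cos(π/195) = 0.999870.
√(1−ρ_J²) = |sin(π/195)| = 0.0161100
Then 2/(1+√(1−ρ_J²)) = 2/(1+0.0161100); ω* = 2/1.0161100 = 1.968291.
ρ_SOR = ω* − 1 ≈ 0.968291.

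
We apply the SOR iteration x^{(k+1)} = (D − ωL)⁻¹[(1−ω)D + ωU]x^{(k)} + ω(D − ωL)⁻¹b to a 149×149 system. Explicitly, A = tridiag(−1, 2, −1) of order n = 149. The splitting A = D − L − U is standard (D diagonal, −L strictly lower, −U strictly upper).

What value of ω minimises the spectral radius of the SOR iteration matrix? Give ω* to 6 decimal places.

ω* = 1.958974

spectrum of D⁻¹(L+U) = {cos(kπ/150) : 1≤k≤149}; ρ_J = cos(π/150) = 0.999781.
√(1−ρ_J²) simplifies to sin(π/150) = 0.0209424.
ω* = 2 / (1 + 0.0209424) = 2 / 1.0209424 ≈ 1.958974.
ρ_SOR = ω* − 1 ≈ 0.958974.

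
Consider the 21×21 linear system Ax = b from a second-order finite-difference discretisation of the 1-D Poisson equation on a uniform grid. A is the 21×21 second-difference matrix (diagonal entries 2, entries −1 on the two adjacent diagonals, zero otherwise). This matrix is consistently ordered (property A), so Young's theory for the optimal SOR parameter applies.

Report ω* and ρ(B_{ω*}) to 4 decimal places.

ω* = 1.7508, ρ_SOR = 0.7508

n=21: λ(B_J) = 1 − λ(A)/2 = cos(kπ/22); k=1 gives ρ_J = 0.9898.
√(1−ρ_J²) simplifies to sin(π/22) = 0.14231.
[ω*] 2 ÷ (1 + 0.14231) = 2 ÷ 1.14231 = 1.7508.
At ω = 1.7508 every |λ(B_ω)| = ω−1, so ρ_SOR = 0.7508.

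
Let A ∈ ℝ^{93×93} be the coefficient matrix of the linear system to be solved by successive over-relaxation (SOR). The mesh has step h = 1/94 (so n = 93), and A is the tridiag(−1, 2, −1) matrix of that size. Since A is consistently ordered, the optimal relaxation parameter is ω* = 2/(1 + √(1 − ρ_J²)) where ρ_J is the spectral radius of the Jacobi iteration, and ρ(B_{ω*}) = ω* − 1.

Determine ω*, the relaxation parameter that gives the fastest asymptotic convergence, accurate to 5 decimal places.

With n=93, ρ(Jacobi) = cos(π/94) = 0.99944.
√(1−ρ_J²) = |sin(π/94)| = 0.033415
ω* = 2 / (1 + 0.033415) = 2 / 1.033415 ≈ 1.93533.
ρ_SOR = ω* − 1 ≈ 0.93533.

ω* = 1.93533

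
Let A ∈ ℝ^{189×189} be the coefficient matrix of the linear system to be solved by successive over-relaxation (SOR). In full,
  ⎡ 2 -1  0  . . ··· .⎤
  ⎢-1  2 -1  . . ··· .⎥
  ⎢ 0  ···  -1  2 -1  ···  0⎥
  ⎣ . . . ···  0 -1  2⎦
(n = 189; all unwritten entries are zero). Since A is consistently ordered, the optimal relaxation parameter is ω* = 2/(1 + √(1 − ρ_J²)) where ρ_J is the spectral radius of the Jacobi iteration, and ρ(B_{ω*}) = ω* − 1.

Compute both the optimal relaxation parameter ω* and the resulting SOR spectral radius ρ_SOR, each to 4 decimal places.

B_J for the 189×189 system has eigenvalues cos(kπ/190); ρ_J = cos(π/190) = 0.9999.
√(1−ρ_J²) simplifies to sin(π/190) = 0.01653.
So ω* = 2/1.01653 = 1.9675 (Young).
ρ_SOR = ω* − 1 = 1.9675 − 1 = 0.9675.

ω* = 1.9675, ρ_SOR = 0.9675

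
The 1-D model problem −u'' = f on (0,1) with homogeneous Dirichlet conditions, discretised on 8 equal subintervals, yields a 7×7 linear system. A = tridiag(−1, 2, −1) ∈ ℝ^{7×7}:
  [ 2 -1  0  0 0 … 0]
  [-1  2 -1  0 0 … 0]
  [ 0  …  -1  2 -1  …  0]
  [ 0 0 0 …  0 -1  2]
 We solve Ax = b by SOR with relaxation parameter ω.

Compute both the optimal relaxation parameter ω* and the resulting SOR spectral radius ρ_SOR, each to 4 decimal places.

With n=7, ρ(Jacobi) = cos(π/8) = 0.9239.
1 − cos²(π/8) = sin²(π/8) ⇒ √(1−ρ_J²) = sin(π/8) = 0.38268.
So ω* = 2/1.38268 = 1.4465 (Young).
[ρ_SOR] ω* − 1 = 0.4465.

ω* = 1.4465, ρ_SOR = 0.4465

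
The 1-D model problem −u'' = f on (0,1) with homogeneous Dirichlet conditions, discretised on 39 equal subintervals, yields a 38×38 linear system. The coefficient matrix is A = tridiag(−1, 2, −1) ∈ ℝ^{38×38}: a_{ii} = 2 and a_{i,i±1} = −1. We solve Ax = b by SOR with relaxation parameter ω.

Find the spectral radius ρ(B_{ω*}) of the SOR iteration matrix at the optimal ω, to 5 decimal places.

B_J for the 38×38 system has eigenvalues cos(kπ/39); ρ_J = cos(π/39) = 0.99676.
√(1−ρ_J²) simplifies to sin(π/39) = 0.080467.
Then 2/(1+√(1−ρ_J²)) = 2/(1+0.080467); ω* = 2/1.080467 = 1.85105.
ρ_SOR = ω* − 1 = 1.85105 − 1 = 0.85105.

ρ_SOR = 0.85105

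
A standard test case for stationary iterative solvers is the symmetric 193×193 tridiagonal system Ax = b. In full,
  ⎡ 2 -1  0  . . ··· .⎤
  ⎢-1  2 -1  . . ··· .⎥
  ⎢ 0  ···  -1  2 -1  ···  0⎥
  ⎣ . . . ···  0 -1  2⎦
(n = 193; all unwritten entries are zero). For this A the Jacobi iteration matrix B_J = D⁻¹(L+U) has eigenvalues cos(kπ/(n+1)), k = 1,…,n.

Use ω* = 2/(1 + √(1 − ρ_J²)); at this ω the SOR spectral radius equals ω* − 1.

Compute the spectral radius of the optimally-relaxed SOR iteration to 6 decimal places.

ρ_SOR = 0.968130

n=193: λ(B_J) = 1 − λ(A)/2 = cos(kπ/194); k=1 gives ρ_J = 0.999869.
√(1 − cos²(π/194)) = sin(π/194) ≈ 0.0161931.
ω* = 2/(1+0.0161931) = 1.968130
[ρ_SOR] ω* − 1 = 0.968130.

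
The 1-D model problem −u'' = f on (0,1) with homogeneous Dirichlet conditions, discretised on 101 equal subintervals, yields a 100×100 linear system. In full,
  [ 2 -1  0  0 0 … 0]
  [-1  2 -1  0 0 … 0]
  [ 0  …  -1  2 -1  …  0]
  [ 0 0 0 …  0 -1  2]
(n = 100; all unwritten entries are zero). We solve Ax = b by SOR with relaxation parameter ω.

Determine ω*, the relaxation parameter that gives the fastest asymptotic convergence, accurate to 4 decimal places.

With n=100, ρ(Jacobi) = cos(π/101) = 0.9995.
√(1−ρ_J²) simplifies to sin(π/101) = 0.03110.
Then 2/(1+√(1−ρ_J²)) = 2/(1+0.03110); ω* = 2/1.03110 = 1.9397.
ρ_SOR = ω* − 1 = 1.9397 − 1 = 0.9397.

ω* = 1.9397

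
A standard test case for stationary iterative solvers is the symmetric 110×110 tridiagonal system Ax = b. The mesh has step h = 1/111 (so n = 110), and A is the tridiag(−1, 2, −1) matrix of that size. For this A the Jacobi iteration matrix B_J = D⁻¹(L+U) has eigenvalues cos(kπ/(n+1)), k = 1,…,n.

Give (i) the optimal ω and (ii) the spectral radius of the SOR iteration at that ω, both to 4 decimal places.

ω* = 1.9450, ρ_SOR = 0.9450

½·tridiag(1,0,1) at n=110: λ_k = cos(kπ/111); max |λ| at k=1 ⇒ ρ_J = cos(π/111) ≈ 0.9996.
root = sin(π/111) = 0.02830  (since 1−cos² = sin²).
ω* = 2/(1+0.02830) = 1.9450
ρ(B_{ω*}) = ω*−1 = 0.9450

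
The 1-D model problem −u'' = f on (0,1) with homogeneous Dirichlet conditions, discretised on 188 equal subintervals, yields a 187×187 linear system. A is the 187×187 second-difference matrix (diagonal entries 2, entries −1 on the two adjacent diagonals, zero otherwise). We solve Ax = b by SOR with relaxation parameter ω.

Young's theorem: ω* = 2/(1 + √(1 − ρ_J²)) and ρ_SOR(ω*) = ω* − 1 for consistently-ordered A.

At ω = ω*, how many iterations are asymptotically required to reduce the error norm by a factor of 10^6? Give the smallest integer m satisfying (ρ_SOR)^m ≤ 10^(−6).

n=187: λ(B_J) = 1 − λ(A)/2 = cos(kπ/188); k=1 gives ρ_J = 0.9998604.
√(1−ρ_J²) = |sin(π/188)| = 0.0167098
Young: ω* = 2/(1+√(1−ρ_J²)) = 2/(1+0.0167098) = 2/1.0167098 = 1.9671297.
ρ(B_{ω*}) = ω*−1 = 0.9671297
ρ_SOR^m ≤ 10^(−6) ⇔ m ≥ 6·ln10/(−ln 0.9671297) = 13.8155/0.0334227 = 413.357; m = ⌈413.357⌉ = 414.

m = 414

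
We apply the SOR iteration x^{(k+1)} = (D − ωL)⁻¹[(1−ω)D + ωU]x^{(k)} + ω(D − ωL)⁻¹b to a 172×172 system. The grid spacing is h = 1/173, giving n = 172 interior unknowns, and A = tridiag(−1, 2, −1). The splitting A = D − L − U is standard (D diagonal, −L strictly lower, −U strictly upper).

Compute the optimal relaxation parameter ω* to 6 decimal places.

With n=172, ρ(Jacobi) = cos(π/173) = 0.999835.
√(1−ρ_J²) simplifies to sin(π/173) = 0.0181585.
[ω*] 2 ÷ (1 + 0.0181585) = 2 ÷ 1.0181585 = 1.964331.
ρ_SOR = ω* − 1 ≈ 0.964331.

ω* = 1.964331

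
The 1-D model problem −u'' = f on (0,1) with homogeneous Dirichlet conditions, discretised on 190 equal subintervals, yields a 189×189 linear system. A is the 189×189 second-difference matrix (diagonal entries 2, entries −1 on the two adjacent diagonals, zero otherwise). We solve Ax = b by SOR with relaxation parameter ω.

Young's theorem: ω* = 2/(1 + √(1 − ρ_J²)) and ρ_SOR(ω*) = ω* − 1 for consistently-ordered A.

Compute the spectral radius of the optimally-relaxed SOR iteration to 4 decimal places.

ρ_SOR = 0.9675

spectrum of D⁻¹(L+U) = {cos(kπ/190) : 1≤k≤189}; ρ_J = cos(π/190) = 0.9999.
√(1−ρ_J²) simplifies to sin(π/190) = 0.01653.
Then 2/(1+√(1−ρ_J²)) = 2/(1+0.01653); ω* = 2/1.01653 = 1.9675.
ρ_SOR = ω* − 1 ≈ 0.9675.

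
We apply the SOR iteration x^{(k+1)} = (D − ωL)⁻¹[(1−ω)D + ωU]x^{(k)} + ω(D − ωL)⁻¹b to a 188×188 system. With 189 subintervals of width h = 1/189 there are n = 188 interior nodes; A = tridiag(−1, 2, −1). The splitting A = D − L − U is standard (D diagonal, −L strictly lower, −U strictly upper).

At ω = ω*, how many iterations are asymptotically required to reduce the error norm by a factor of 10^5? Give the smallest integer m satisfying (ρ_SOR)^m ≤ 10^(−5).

n=188: λ(B_J) = 1 − λ(A)/2 = cos(kπ/189); k=1 gives ρ_J = 0.9998619.
1 − cos²(π/189) = sin²(π/189) ⇒ √(1−ρ_J²) = sin(π/189) = 0.0166214.
[ω*] 2 ÷ (1 + 0.0166214) = 2 ÷ 1.0166214 = 1.9673007.
ρ_SOR = ω* − 1 ≈ 0.9673007.
ρ_SOR^m ≤ 10^(−5) ⇔ m ≥ 5·ln10/(−ln 0.9673007) = 11.5129/0.0332459 = 346.295; m = ⌈346.295⌉ = 347.

m = 347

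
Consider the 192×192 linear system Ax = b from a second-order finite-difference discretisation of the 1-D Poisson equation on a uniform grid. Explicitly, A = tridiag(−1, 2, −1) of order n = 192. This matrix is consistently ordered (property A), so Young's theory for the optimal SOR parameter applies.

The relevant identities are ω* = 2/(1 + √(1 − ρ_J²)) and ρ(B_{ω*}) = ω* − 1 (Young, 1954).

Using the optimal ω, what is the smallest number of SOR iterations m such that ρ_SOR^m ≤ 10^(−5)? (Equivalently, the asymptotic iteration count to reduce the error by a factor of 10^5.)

m = 354

With n=192, ρ(Jacobi) = cos(π/193) = 0.9998675.
1 − cos²(π/193) = sin²(π/193) ⇒ √(1−ρ_J²) = sin(π/193) = 0.0162770.
ω* = 2 / (1 + 0.0162770) = 2 / 1.0162770 ≈ 1.9679674.
Hence ρ(B_{ω*}) = 1.9679674 − 1 = 0.9679674.
5·ln10 = 11.5129; −ln(0.9679674) = 0.0325569; m = ⌈11.5129/0.0325569⌉ = ⌈353.624⌉ = 354.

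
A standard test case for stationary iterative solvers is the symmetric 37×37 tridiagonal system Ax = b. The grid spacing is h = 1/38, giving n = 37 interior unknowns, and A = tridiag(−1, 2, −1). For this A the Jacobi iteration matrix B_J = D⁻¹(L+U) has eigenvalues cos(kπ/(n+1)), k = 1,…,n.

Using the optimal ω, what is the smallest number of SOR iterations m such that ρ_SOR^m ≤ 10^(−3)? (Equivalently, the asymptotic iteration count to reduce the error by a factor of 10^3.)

m = 42

ρ_J = max_k |cos(kπ/38)| = cos(π/38) = 0.9965845
√(1 − cos²(π/38)) = sin(π/38) ≈ 0.0825793.
ω* = 2/(1 + 0.0825793) = 2/1.0825793 = 1.8474397.
ρ_SOR = ω* − 1 ≈ 0.8474397.
3·ln10 = 6.90776; −ln(0.8474397) = 0.165536; m = ⌈6.90776/0.165536⌉ = ⌈41.730⌉ = 42.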